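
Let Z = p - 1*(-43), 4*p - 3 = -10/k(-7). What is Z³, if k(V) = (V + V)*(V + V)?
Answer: 5039790323625/60236288 ≈ 83667.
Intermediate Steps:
k(V) = 4*V² (k(V) = (2*V)*(2*V) = 4*V²)
p = 289/392 (p = ¾ + (-10/(4*(-7)²))/4 = ¾ + (-10/(4*49))/4 = ¾ + (-10/196)/4 = ¾ + (-10*1/196)/4 = ¾ + (¼)*(-5/98) = ¾ - 5/392 = 289/392 ≈ 0.73724)
Z = 17145/392 (Z = 289/392 - 1*(-43) = 289/392 + 43 = 17145/392 ≈ 43.737)
Z³ = (17145/392)³ = 5039790323625/60236288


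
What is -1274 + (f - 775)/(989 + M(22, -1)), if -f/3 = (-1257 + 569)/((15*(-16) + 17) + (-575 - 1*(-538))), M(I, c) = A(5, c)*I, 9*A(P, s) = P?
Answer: -746658929/585715 ≈ -1274.8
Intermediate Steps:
A(P, s) = P/9
M(I, c) = 5*I/9 (M(I, c) = ((⅑)*5)*I = 5*I/9)
f = -516/65 (f = -3*(-1257 + 569)/((15*(-16) + 17) + (-575 - 1*(-538))) = -(-2064)/((-240 + 17) + (-575 + 538)) = -(-2064)/(-223 - 37) = -(-2064)/(-260) = -(-2064)*(-1)/260 = -3*172/65 = -516/65 ≈ -7.9385)
-1274 + (f - 775)/(989 + M(22, -1)) = -1274 + (-516/65 - 775)/(989 + (5/9)*22) = -1274 - 50891/(65*(989 + 110/9)) = -1274 - 50891/(65*9011/9) = -1274 - 50891/65*9/9011 = -1274 - 458019/585715 = -746658929/585715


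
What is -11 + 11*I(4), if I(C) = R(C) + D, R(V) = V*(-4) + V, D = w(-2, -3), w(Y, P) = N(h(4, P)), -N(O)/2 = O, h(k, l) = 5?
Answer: -253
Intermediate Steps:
N(O) = -2*O
w(Y, P) = -10 (w(Y, P) = -2*5 = -10)
D = -10
R(V) = -3*V (R(V) = -4*V + V = -3*V)
I(C) = -10 - 3*C (I(C) = -3*C - 10 = -10 - 3*C)
-11 + 11*I(4) = -11 + 11*(-10 - 3*4) = -11 + 11*(-10 - 12) = -11 + 11*(-22) = -11 - 242 = -253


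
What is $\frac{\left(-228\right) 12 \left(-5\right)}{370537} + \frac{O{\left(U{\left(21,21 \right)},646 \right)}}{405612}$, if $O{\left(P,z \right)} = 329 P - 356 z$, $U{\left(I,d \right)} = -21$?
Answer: $- \frac{82225885085}{150294253644} \approx -0.5471$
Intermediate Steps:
$O{\left(P,z \right)} = - 356 z + 329 P$
$\frac{\left(-228\right) 12 \left(-5\right)}{370537} + \frac{O{\left(U{\left(21,21 \right)},646 \right)}}{405612} = \frac{\left(-228\right) 12 \left(-5\right)}{370537} + \frac{\left(-356\right) 646 + 329 \left(-21\right)}{405612} = \left(-228\right) \left(-60\right) \frac{1}{370537} + \left(-229976 - 6909\right) \frac{1}{405612} = 13680 \cdot \frac{1}{370537} - \frac{236885}{405612} = \frac{13680}{370537} - \frac{236885}{405612} = - \frac{82225885085}{150294253644}$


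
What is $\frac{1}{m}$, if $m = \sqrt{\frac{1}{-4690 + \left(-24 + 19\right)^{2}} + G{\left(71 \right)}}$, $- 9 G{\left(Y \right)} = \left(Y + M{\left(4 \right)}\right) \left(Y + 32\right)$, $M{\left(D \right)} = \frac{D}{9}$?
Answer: $- \frac{9 i \sqrt{160143419710}}{102986122} \approx - 0.034972 i$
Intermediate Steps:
$M{\left(D \right)} = \frac{D}{9}$ ($M{\left(D \right)} = D \frac{1}{9} = \frac{D}{9}$)
$G{\left(Y \right)} = - \frac{\left(32 + Y\right) \left(\frac{4}{9} + Y\right)}{9}$ ($G{\left(Y \right)} = - \frac{\left(Y + \frac{1}{9} \cdot 4\right) \left(Y + 32\right)}{9} = - \frac{\left(Y + \frac{4}{9}\right) \left(32 + Y\right)}{9} = - \frac{\left(\frac{4}{9} + Y\right) \left(32 + Y\right)}{9} = - \frac{\left(32 + Y\right) \left(\frac{4}{9} + Y\right)}{9}$)
$m = \frac{i \sqrt{160143419710}}{13995}$ ($m = \sqrt{\frac{1}{-4690 + \left(-24 + 19\right)^{2}} - \left(\frac{20860}{81} + \frac{5041}{9}\right)} = \sqrt{\frac{1}{-4690 + \left(-5\right)^{2}} - \frac{66229}{81}} = \sqrt{\frac{1}{-4690 + 25} - \frac{66229}{81}} = \sqrt{\frac{1}{-4665} - \frac{66229}{81}} = \sqrt{- \frac{1}{4665} - \frac{66229}{81}} = \sqrt{- \frac{102986122}{125955}} = \frac{i \sqrt{160143419710}}{13995} \approx 28.594 i$)
$\frac{1}{m} = \frac{1}{\frac{1}{13995} i \sqrt{160143419710}} = - \frac{9 i \sqrt{160143419710}}{102986122}$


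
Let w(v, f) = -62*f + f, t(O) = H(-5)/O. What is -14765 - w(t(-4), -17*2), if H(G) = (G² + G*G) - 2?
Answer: -16839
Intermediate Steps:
H(G) = -2 + 2*G² (H(G) = (G² + G²) - 2 = 2*G² - 2 = -2 + 2*G²)
t(O) = 48/O (t(O) = (-2 + 2*(-5)²)/O = (-2 + 2*25)/O = (-2 + 50)/O = 48/O)
w(v, f) = -61*f
-14765 - w(t(-4), -17*2) = -14765 - (-61)*(-17*2) = -14765 - (-61)*(-34) = -14765 - 1*2074 = -14765 - 2074 = -16839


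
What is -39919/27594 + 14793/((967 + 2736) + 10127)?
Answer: -11990144/31802085 ≈ -0.37702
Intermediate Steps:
-39919/27594 + 14793/((967 + 2736) + 10127) = -39919*1/27594 + 14793/(3703 + 10127) = -39919/27594 + 14793/13830 = -39919/27594 + 14793*(1/13830) = -39919/27594 + 4931/4610 = -11990144/31802085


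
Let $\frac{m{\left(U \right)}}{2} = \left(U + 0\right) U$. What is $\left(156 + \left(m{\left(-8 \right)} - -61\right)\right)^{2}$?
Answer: $119025$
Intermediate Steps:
$m{\left(U \right)} = 2 U^{2}$ ($m{\left(U \right)} = 2 \left(U + 0\right) U = 2 U U = 2 U^{2}$)
$\left(156 + \left(m{\left(-8 \right)} - -61\right)\right)^{2} = \left(156 - \left(-61 - 2 \left(-8\right)^{2}\right)\right)^{2} = \left(156 + \left(2 \cdot 64 + 61\right)\right)^{2} = \left(156 + \left(128 + 61\right)\right)^{2} = \left(156 + 189\right)^{2} = 345^{2} = 119025$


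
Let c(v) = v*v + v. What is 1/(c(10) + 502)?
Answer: 1/612 ≈ 0.0016340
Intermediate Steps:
c(v) = v + v² (c(v) = v² + v = v + v²)
1/(c(10) + 502) = 1/(10*(1 + 10) + 502) = 1/(10*11 + 502) = 1/(110 + 502) = 1/612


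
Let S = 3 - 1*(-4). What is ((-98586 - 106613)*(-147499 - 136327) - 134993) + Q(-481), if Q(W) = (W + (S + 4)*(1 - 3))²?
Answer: 58240929390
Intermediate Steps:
S = 7 (S = 3 + 4 = 7)
Q(W) = (-22 + W)² (Q(W) = (W + (7 + 4)*(1 - 3))² = (W + 11*(-2))² = (W - 22)² = (-22 + W)²)
((-98586 - 106613)*(-147499 - 136327) - 134993) + Q(-481) = ((-98586 - 106613)*(-147499 - 136327) - 134993) + (-22 - 481)² = (-205199*(-283826) - 134993) + (-503)² = (58240811374 - 134993) + 253009 = 58240676381 + 253009 = 58240929390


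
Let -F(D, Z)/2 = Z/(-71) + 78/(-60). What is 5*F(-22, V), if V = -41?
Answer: 513/71 ≈ 7.2253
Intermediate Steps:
F(D, Z) = 13/5 + 2*Z/71 (F(D, Z) = -2*(Z/(-71) + 78/(-60)) = -2*(Z*(-1/71) + 78*(-1/60)) = -2*(-Z/71 - 13/10) = -2*(-13/10 - Z/71) = 13/5 + 2*Z/71)
5*F(-22, V) = 5*(13/5 + (2/71)*(-41)) = 5*(13/5 - 82/71) = 5*(513/355) = 513/71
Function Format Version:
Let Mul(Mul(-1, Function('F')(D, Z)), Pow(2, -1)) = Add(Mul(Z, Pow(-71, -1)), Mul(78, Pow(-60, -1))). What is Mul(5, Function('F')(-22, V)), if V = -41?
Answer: Rational(513, 71) ≈ 7.2253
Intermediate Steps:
Function('F')(D, Z) = Add(Rational(13, 5), Mul(Rational(2, 71), Z)) (Function('F')(D, Z) = Mul(-2, Add(Mul(Z, Pow(-71, -1)), Mul(78, Pow(-60, -1)))) = Mul(-2, Add(Mul(Z, Rational(-1, 71)), Mul(78, Rational(-1, 60)))) = Mul(-2, Add(Mul(Rational(-1, 71), Z), Rational(-13, 10))) = Mul(-2, Add(Rational(-13, 10), Mul(Rational(-1, 71), Z))) = Add(Rational(13, 5), Mul(Rational(2, 71), Z)))
Mul(5, Function('F')(-22, V)) = Mul(5, Add(Rational(13, 5), Mul(Rational(2, 71), -41))) = Mul(5, Add(Rational(13, 5), Rational(-82, 71))) = Mul(5, Rational(513, 355)) = Rational(513, 71)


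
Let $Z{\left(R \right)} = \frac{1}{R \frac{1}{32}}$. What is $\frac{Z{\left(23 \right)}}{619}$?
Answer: $\frac{32}{14237} \approx 0.0022477$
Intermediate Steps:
$Z{\left(R \right)} = \frac{32}{R}$ ($Z{\left(R \right)} = \frac{1}{R \frac{1}{32}} = \frac{1}{\frac{1}{32} R} = \frac{32}{R}$)
$\frac{Z{\left(23 \right)}}{619} = \frac{32 \cdot \frac{1}{23}}{619} = 32 \cdot \frac{1}{23} \cdot \frac{1}{619} = \frac{32}{23} \cdot \frac{1}{619} = \frac{32}{14237}$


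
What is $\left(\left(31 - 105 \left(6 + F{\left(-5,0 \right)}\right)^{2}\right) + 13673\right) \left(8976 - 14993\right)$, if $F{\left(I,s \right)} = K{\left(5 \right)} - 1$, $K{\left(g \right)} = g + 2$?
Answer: $8520072$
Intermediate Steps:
$K{\left(g \right)} = 2 + g$
$F{\left(I,s \right)} = 6$ ($F{\left(I,s \right)} = \left(2 + 5\right) - 1 = 7 - 1 = 6$)
$\left(\left(31 - 105 \left(6 + F{\left(-5,0 \right)}\right)^{2}\right) + 13673\right) \left(8976 - 14993\right) = \left(\left(31 - 105 \left(6 + 6\right)^{2}\right) + 13673\right) \left(8976 - 14993\right) = \left(\left(31 - 105 \cdot 12^{2}\right) + 13673\right) \left(-6017\right) = \left(\left(31 - 15120\right) + 13673\right) \left(-6017\right) = \left(-15089 + 13673\right) \left(-6017\right) = \left(-1416\right) \left(-6017\right) = 8520072$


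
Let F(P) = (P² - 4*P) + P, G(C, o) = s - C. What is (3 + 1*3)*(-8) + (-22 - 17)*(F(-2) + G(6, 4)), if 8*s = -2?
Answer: -777/4 ≈ -194.25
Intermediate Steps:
s = -¼ (s = (⅛)*(-2) = -¼ ≈ -0.25000)
G(C, o) = -¼ - C
F(P) = P² - 3*P
(3 + 1*3)*(-8) + (-22 - 17)*(F(-2) + G(6, 4)) = (3 + 1*3)*(-8) + (-22 - 17)*(-2*(-3 - 2) + (-¼ - 1*6)) = (3 + 3)*(-8) - 39*(-2*(-5) + (-¼ - 6)) = 6*(-8) - 39*(10 - 25/4) = -48 - 39*15/4 = -48 - 585/4 = -777/4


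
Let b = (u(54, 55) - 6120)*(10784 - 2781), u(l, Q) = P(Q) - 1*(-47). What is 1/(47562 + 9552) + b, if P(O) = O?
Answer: -2750727552155/57114 ≈ -4.8162e+7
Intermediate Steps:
u(l, Q) = 47 + Q (u(l, Q) = Q - 1*(-47) = Q + 47 = 47 + Q)
b = -48162054 (b = ((47 + 55) - 6120)*(10784 - 2781) = (102 - 6120)*8003 = -6018*8003 = -48162054)
1/(47562 + 9552) + b = 1/(47562 + 9552) - 48162054 = 1/57114 - 48162054 = -2750727552155/57114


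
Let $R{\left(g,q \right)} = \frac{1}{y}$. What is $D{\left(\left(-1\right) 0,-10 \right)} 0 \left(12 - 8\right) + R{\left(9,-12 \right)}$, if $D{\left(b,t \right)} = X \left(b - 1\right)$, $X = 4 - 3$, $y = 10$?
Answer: $\frac{1}{10} \approx 0.1$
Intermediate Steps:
$X = 1$ ($X = 4 - 3 = 1$)
$R{\left(g,q \right)} = \frac{1}{10}$
$D{\left(b,t \right)} = -1 + b$ ($D{\left(b,t \right)} = 1 \left(b - 1\right) = 1 \left(-1 + b\right) = -1 + b$)
$D{\left(\left(-1\right) 0,-10 \right)} 0 \left(12 - 8\right) + R{\left(9,-12 \right)} = \left(-1 - 0\right) 0 \left(12 - 8\right) + \frac{1}{10} = \left(-1 + 0\right) 0 \cdot 4 + \frac{1}{10} = \left(-1\right) 0 + \frac{1}{10} = 0 + \frac{1}{10} = \frac{1}{10}$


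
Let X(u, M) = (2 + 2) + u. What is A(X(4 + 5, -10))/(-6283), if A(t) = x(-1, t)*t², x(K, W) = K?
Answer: 169/6283 ≈ 0.026898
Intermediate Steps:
X(u, M) = 4 + u
A(t) = -t²
A(X(4 + 5, -10))/(-6283) = -(4 + (4 + 5))²/(-6283) = -(4 + 9)²*(-1/6283) = -1*13²*(-1/6283) = -1*169*(-1/6283) = -169*(-1/6283) = 169/6283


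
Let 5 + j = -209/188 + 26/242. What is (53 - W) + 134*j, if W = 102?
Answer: -9708521/11374 ≈ -853.57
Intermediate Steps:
j = -136585/22748 (j = -5 + (-209/188 + 26/242) = -5 + (-209*1/188 + 26*(1/242)) = -5 + (-209/188 + 13/121) = -5 - 22845/22748 = -136585/22748 ≈ -6.0043)
(53 - W) + 134*j = (53 - 1*102) + 134*(-136585/22748) = (53 - 102) - 9151195/11374 = -49 - 9151195/11374 = -9708521/11374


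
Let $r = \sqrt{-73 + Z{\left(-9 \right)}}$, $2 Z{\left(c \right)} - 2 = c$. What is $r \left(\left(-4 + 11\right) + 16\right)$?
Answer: $\frac{69 i \sqrt{34}}{2} \approx 201.17 i$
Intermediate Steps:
$Z{\left(c \right)} = 1 + \frac{c}{2}$
$r = \frac{3 i \sqrt{34}}{2}$ ($r = \sqrt{-73 + \left(1 + \frac{1}{2} \left(-9\right)\right)} = \sqrt{-73 + \left(1 - \frac{9}{2}\right)} = \sqrt{-73 - \frac{7}{2}} = \sqrt{- \frac{153}{2}} = \frac{3 i \sqrt{34}}{2} \approx 8.7464 i$)
$r \left(\left(-4 + 11\right) + 16\right) = \frac{3 i \sqrt{34}}{2} \left(\left(-4 + 11\right) + 16\right) = \frac{3 i \sqrt{34}}{2} \left(7 + 16\right) = \frac{3 i \sqrt{34}}{2} \cdot 23 = \frac{69 i \sqrt{34}}{2}$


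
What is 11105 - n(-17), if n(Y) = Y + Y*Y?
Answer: 10833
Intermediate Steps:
n(Y) = Y + Y²
11105 - n(-17) = 11105 - (-17)*(1 - 17) = 11105 - (-17)*(-16) = 11105 - 1*272 = 11105 - 272 = 10833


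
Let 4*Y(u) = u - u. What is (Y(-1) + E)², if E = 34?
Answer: 1156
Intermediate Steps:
Y(u) = 0 (Y(u) = (u - u)/4 = (¼)*0 = 0)
(Y(-1) + E)² = (0 + 34)² = 34² = 1156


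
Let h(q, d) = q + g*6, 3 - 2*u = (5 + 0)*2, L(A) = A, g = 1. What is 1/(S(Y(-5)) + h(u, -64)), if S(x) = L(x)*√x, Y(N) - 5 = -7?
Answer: 10/57 + 8*I*√2/57 ≈ 0.17544 + 0.19849*I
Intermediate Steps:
Y(N) = -2 (Y(N) = 5 - 7 = -2)
S(x) = x^(3/2) (S(x) = x*√x = x^(3/2))
u = -7/2 (u = 3/2 - (5 + 0)*2/2 = 3/2 - 5*2/2 = 3/2 - ½*10 = 3/2 - 5 = -7/2 ≈ -3.5000)
h(q, d) = 6 + q (h(q, d) = q + 1*6 = q + 6 = 6 + q)
1/(S(Y(-5)) + h(u, -64)) = 1/((-2)^(3/2) + (6 - 7/2)) = 1/(-2*I*√2 + 5/2) = 1/(5/2 - 2*I*√2)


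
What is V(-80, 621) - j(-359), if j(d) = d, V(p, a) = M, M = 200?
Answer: 559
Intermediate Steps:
V(p, a) = 200
V(-80, 621) - j(-359) = 200 - 1*(-359) = 200 + 359 = 559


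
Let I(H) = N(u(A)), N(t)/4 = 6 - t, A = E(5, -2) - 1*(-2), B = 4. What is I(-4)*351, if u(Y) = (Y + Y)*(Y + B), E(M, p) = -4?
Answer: 19656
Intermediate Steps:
A = -2 (A = -4 - 1*(-2) = -4 + 2 = -2)
u(Y) = 2*Y*(4 + Y) (u(Y) = (Y + Y)*(Y + 4) = (2*Y)*(4 + Y) = 2*Y*(4 + Y))
N(t) = 24 - 4*t (N(t) = 4*(6 - t) = 24 - 4*t)
I(H) = 56 (I(H) = 24 - 8*(-2)*(4 - 2) = 24 - 8*(-2)*2 = 24 - 4*(-8) = 24 + 32 = 56)
I(-4)*351 = 56*351 = 19656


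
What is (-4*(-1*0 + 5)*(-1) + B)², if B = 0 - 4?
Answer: 256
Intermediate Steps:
B = -4
(-4*(-1*0 + 5)*(-1) + B)² = (-4*(-1*0 + 5)*(-1) - 4)² = (-4*(0 + 5)*(-1) - 4)² = (-4*5*(-1) - 4)² = (-20*(-1) - 4)² = (20 - 4)² = 16² = 256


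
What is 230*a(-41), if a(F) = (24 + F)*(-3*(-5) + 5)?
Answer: -78200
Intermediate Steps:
a(F) = 480 + 20*F (a(F) = (24 + F)*(15 + 5) = (24 + F)*20 = 480 + 20*F)
230*a(-41) = 230*(480 + 20*(-41)) = 230*(480 - 820) = 230*(-340) = -78200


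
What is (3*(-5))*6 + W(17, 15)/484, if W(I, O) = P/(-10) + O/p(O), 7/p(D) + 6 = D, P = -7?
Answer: -3047801/33880 ≈ -89.959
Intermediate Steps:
p(D) = 7/(-6 + D)
W(I, O) = 7/10 + O*(-6/7 + O/7) (W(I, O) = -7/(-10) + O/((7/(-6 + O))) = -7*(-⅒) + O*(-6/7 + O/7) = 7/10 + O*(-6/7 + O/7))
(3*(-5))*6 + W(17, 15)/484 = (3*(-5))*6 + (7/10 + (⅐)*15*(-6 + 15))/484 = -15*6 + (7/10 + (⅐)*15*9)*(1/484) = -90 + (7/10 + 135/7)*(1/484) = -90 + (1399/70)*(1/484) = -90 + 1399/33880 = -3047801/33880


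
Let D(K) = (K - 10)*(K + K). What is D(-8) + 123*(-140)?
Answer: -16932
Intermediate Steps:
D(K) = 2*K*(-10 + K) (D(K) = (-10 + K)*(2*K) = 2*K*(-10 + K))
D(-8) + 123*(-140) = 2*(-8)*(-10 - 8) + 123*(-140) = 2*(-8)*(-18) - 17220 = 288 - 17220 = -16932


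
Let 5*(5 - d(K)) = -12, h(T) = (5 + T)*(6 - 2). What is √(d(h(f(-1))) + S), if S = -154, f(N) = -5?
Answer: I*√3665/5 ≈ 12.108*I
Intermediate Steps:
h(T) = 20 + 4*T (h(T) = (5 + T)*4 = 20 + 4*T)
d(K) = 37/5 (d(K) = 5 - ⅕*(-12) = 5 + 12/5 = 37/5)
√(d(h(f(-1))) + S) = √(37/5 - 154) = √(-733/5) = I*√3665/5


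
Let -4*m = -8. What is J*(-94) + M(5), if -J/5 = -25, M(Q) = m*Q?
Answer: -11740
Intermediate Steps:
m = 2 (m = -1/4*(-8) = 2)
M(Q) = 2*Q
J = 125 (J = -5*(-25) = 125)
J*(-94) + M(5) = 125*(-94) + 2*5 = -11750 + 10 = -11740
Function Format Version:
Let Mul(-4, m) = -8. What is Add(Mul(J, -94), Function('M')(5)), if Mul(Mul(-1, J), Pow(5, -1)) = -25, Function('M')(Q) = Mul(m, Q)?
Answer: -11740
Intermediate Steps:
m = 2 (m = Mul(Rational(-1, 4), -8) = 2)
Function('M')(Q) = Mul(2, Q)
J = 125 (J = Mul(-5, -25) = 125)
Add(Mul(J, -94), Function('M')(5)) = Add(Mul(125, -94), Mul(2, 5)) = Add(-11750, 10) = -11740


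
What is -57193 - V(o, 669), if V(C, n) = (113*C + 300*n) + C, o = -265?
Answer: -227683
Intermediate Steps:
V(C, n) = 114*C + 300*n
-57193 - V(o, 669) = -57193 - (114*(-265) + 300*669) = -57193 - (-30210 + 200700) = -57193 - 1*170490 = -57193 - 170490 = -227683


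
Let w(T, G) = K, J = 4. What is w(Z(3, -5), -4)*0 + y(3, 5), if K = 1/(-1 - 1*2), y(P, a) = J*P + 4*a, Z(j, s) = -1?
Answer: 32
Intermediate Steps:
y(P, a) = 4*P + 4*a
K = -⅓ (K = 1/(-1 - 2) = 1/(-3) = -⅓ ≈ -0.33333)
w(T, G) = -⅓
w(Z(3, -5), -4)*0 + y(3, 5) = -⅓*0 + (4*3 + 4*5) = 0 + (12 + 20) = 0 + 32 = 32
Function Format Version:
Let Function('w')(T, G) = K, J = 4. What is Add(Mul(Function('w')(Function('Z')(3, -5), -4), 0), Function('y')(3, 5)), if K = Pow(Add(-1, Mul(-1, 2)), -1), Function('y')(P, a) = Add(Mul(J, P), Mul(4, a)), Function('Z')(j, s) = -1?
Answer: 32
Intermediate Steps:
Function('y')(P, a) = Add(Mul(4, P), Mul(4, a))
K = Rational(-1, 3) (K = Pow(Add(-1, -2), -1) = Pow(-3, -1) = Rational(-1, 3) ≈ -0.33333)
Function('w')(T, G) = Rational(-1, 3)
Add(Mul(Function('w')(Function('Z')(3, -5), -4), 0), Function('y')(3, 5)) = Add(Mul(Rational(-1, 3), 0), Add(Mul(4, 3), Mul(4, 5))) = Add(0, Add(12, 20)) = Add(0, 32) = 32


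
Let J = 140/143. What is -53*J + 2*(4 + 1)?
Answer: -5990/143 ≈ -41.888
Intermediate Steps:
J = 140/143 (J = 140*(1/143) = 140/143 ≈ 0.97902)
-53*J + 2*(4 + 1) = -53*140/143 + 2*(4 + 1) = -7420/143 + 2*5 = -7420/143 + 10 = -5990/143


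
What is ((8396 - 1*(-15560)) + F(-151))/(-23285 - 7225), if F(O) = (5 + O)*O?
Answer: -7667/5085 ≈ -1.5078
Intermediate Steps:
F(O) = O*(5 + O)
((8396 - 1*(-15560)) + F(-151))/(-23285 - 7225) = ((8396 - 1*(-15560)) - 151*(5 - 151))/(-23285 - 7225) = ((8396 + 15560) - 151*(-146))/(-30510) = (23956 + 22046)*(-1/30510) = 46002*(-1/30510) = -7667/5085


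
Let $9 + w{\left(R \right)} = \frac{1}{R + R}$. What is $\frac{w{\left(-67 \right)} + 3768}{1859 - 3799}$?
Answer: $- \frac{100741}{51992} \approx -1.9376$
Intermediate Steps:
$w{\left(R \right)} = -9 + \frac{1}{2 R}$ ($w{\left(R \right)} = -9 + \frac{1}{R + R} = -9 + \frac{1}{2 R}$)
$\frac{w{\left(-67 \right)} + 3768}{1859 - 3799} = \frac{\left(-9 + \frac{1}{2 \left(-67\right)}\right) + 3768}{1859 - 3799} = \frac{\left(-9 + \frac{1}{2} \left(- \frac{1}{67}\right)\right) + 3768}{-1940} = \left(\left(-9 - \frac{1}{134}\right) + 3768\right) \left(- \frac{1}{1940}\right) = \left(- \frac{1207}{134} + 3768\right) \left(- \frac{1}{1940}\right) = \frac{503705}{134} \left(- \frac{1}{1940}\right) = - \frac{100741}{51992}$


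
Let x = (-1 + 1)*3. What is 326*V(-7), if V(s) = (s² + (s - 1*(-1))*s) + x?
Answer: 29666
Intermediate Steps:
x = 0 (x = 0*3 = 0)
V(s) = s² + s*(1 + s) (V(s) = (s² + (s - 1*(-1))*s) + 0 = (s² + (s + 1)*s) + 0 = (s² + (1 + s)*s) + 0 = (s² + s*(1 + s)) + 0 = s² + s*(1 + s))
326*V(-7) = 326*(-7*(1 + 2*(-7))) = 326*(-7*(1 - 14)) = 326*(-7*(-13)) = 326*91 = 29666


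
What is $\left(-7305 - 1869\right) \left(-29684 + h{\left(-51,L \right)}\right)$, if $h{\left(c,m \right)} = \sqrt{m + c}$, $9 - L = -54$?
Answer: $272321016 - 18348 \sqrt{3} \approx 2.7229 \cdot 10^{8}$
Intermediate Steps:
$L = 63$ ($L = 9 - -54 = 9 + 54 = 63$)
$h{\left(c,m \right)} = \sqrt{c + m}$
$\left(-7305 - 1869\right) \left(-29684 + h{\left(-51,L \right)}\right) = \left(-7305 - 1869\right) \left(-29684 + \sqrt{-51 + 63}\right) = - 9174 \left(-29684 + \sqrt{12}\right) = - 9174 \left(-29684 + 2 \sqrt{3}\right) = 272321016 - 18348 \sqrt{3}$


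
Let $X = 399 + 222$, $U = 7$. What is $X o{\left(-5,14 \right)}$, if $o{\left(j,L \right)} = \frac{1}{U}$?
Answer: $\frac{621}{7} \approx 88.714$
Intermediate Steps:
$o{\left(j,L \right)} = \frac{1}{7}$
$X = 621$
$X o{\left(-5,14 \right)} = 621 \cdot \frac{1}{7} = \frac{621}{7}$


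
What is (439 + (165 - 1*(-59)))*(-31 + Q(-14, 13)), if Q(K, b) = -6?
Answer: -24531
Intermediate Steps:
(439 + (165 - 1*(-59)))*(-31 + Q(-14, 13)) = (439 + (165 - 1*(-59)))*(-31 - 6) = (439 + (165 + 59))*(-37) = (439 + 224)*(-37) = 663*(-37) = -24531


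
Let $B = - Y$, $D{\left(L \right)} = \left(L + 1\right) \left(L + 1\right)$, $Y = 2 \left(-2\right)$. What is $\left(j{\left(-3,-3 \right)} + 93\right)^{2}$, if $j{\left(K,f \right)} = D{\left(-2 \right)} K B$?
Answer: $6561$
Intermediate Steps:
$Y = -4$
$D{\left(L \right)} = \left(1 + L\right)^{2}$ ($D{\left(L \right)} = \left(1 + L\right) \left(1 + L\right) = \left(1 + L\right)^{2}$)
$B = 4$ ($B = \left(-1\right) \left(-4\right) = 4$)
$j{\left(K,f \right)} = 4 K$ ($j{\left(K,f \right)} = \left(1 - 2\right)^{2} K 4 = \left(-1\right)^{2} K 4 = 1 K 4 = K 4 = 4 K$)
$\left(j{\left(-3,-3 \right)} + 93\right)^{2} = \left(4 \left(-3\right) + 93\right)^{2} = \left(-12 + 93\right)^{2} = 81^{2} = 6561$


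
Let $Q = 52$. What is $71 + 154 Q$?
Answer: $8079$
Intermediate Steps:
$71 + 154 Q = 71 + 154 \cdot 52 = 71 + 8008 = 8079$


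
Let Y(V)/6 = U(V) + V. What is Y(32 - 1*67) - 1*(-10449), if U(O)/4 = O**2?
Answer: 39639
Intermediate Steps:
U(O) = 4*O**2
Y(V) = 6*V + 24*V**2 (Y(V) = 6*(4*V**2 + V) = 6*(V + 4*V**2) = 6*V + 24*V**2)
Y(32 - 1*67) - 1*(-10449) = 6*(32 - 1*67)*(1 + 4*(32 - 1*67)) - 1*(-10449) = 6*(32 - 67)*(1 + 4*(32 - 67)) + 10449 = 6*(-35)*(1 + 4*(-35)) + 10449 = 6*(-35)*(1 - 140) + 10449 = 6*(-35)*(-139) + 10449 = 29190 + 10449 = 39639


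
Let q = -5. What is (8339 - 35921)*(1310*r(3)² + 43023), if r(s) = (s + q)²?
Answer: -1764779106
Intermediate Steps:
r(s) = (-5 + s)² (r(s) = (s - 5)² = (-5 + s)²)
(8339 - 35921)*(1310*r(3)² + 43023) = (8339 - 35921)*(1310*((-5 + 3)²)² + 43023) = -27582*(1310*((-2)²)² + 43023) = -27582*(1310*4² + 43023) = -27582*(1310*16 + 43023) = -27582*(20960 + 43023) = -27582*63983 = -1764779106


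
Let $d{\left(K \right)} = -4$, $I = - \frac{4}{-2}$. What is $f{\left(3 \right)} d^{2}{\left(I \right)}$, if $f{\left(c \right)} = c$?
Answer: $48$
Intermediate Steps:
$I = 2$ ($I = \left(-4\right) \left(- \frac{1}{2}\right) = 2$)
$f{\left(3 \right)} d^{2}{\left(I \right)} = 3 \left(-4\right)^{2} = 3 \cdot 16 = 48$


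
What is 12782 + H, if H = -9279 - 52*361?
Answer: -15269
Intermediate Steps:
H = -28051 (H = -9279 - 1*18772 = -9279 - 18772 = -28051)
12782 + H = 12782 - 28051 = -15269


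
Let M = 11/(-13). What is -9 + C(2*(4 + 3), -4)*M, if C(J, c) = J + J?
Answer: -425/13 ≈ -32.692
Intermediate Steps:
M = -11/13 (M = 11*(-1/13) = -11/13 ≈ -0.84615)
C(J, c) = 2*J
-9 + C(2*(4 + 3), -4)*M = -9 + (2*(2*(4 + 3)))*(-11/13) = -9 + (2*(2*7))*(-11/13) = -9 + (2*14)*(-11/13) = -9 + 28*(-11/13) = -9 - 308/13 = -425/13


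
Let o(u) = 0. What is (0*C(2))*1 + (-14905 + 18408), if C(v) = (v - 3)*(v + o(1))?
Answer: 3503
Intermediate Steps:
C(v) = v*(-3 + v) (C(v) = (v - 3)*(v + 0) = (-3 + v)*v = v*(-3 + v))
(0*C(2))*1 + (-14905 + 18408) = (0*(2*(-3 + 2)))*1 + (-14905 + 18408) = (0*(2*(-1)))*1 + 3503 = (0*(-2))*1 + 3503 = 0*1 + 3503 = 0 + 3503 = 3503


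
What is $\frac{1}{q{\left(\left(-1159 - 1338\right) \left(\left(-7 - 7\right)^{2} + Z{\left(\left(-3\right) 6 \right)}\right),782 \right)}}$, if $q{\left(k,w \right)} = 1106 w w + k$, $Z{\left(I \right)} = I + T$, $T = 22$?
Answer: $\frac{1}{675846144} \approx 1.4796 \cdot 10^{-9}$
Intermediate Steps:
$Z{\left(I \right)} = 22 + I$ ($Z{\left(I \right)} = I + 22 = 22 + I$)
$q{\left(k,w \right)} = k + 1106 w^{2}$ ($q{\left(k,w \right)} = 1106 w^{2} + k = k + 1106 w^{2}$)
$\frac{1}{q{\left(\left(-1159 - 1338\right) \left(\left(-7 - 7\right)^{2} + Z{\left(\left(-3\right) 6 \right)}\right),782 \right)}} = \frac{1}{\left(-1159 - 1338\right) \left(\left(-7 - 7\right)^{2} + \left(22 - 18\right)\right) + 1106 \cdot 782^{2}} = \frac{1}{- 2497 \left(\left(-14\right)^{2} + \left(22 - 18\right)\right) + 1106 \cdot 611524} = \frac{1}{- 2497 \left(196 + 4\right) + 676345544} = \frac{1}{\left(-2497\right) 200 + 676345544} = \frac{1}{-499400 + 676345544} = \frac{1}{675846144}$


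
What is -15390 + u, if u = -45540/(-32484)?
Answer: -41656935/2707 ≈ -15389.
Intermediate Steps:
u = 3795/2707 (u = -45540*(-1/32484) = 3795/2707 ≈ 1.4019)
-15390 + u = -15390 + 3795/2707 = -41656935/2707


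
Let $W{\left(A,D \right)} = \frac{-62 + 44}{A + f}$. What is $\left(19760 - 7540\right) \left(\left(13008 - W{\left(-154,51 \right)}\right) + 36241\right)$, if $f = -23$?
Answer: $\frac{35507470700}{59} \approx 6.0182 \cdot 10^{8}$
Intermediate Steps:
$W{\left(A,D \right)} = - \frac{18}{-23 + A}$ ($W{\left(A,D \right)} = \frac{-62 + 44}{A - 23} = - \frac{18}{-23 + A}$)
$\left(19760 - 7540\right) \left(\left(13008 - W{\left(-154,51 \right)}\right) + 36241\right) = \left(19760 - 7540\right) \left(\left(13008 - - \frac{18}{-23 - 154}\right) + 36241\right) = 12220 \left(\left(13008 - - \frac{18}{-177}\right) + 36241\right) = 12220 \left(\left(13008 - \left(-18\right) \left(- \frac{1}{177}\right)\right) + 36241\right) = 12220 \left(\left(13008 - \frac{6}{59}\right) + 36241\right) = 12220 \left(\frac{767466}{59} + 36241\right) = 12220 \cdot \frac{2905685}{59} = \frac{35507470700}{59}$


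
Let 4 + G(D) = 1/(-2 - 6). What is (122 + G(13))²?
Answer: 889249/64 ≈ 13895.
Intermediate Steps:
G(D) = -33/8 (G(D) = -4 + 1/(-2 - 6) = -4 + 1/(-8) = -4 - ⅛ = -33/8)
(122 + G(13))² = (122 - 33/8)² = (943/8)² = 889249/64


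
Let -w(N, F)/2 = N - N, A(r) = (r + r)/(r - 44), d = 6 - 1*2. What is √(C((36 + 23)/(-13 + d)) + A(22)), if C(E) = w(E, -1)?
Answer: I*√2 ≈ 1.4142*I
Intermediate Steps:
d = 4 (d = 6 - 2 = 4)
A(r) = 2*r/(-44 + r) (A(r) = (2*r)/(-44 + r) = 2*r/(-44 + r))
w(N, F) = 0 (w(N, F) = -2*(N - N) = -2*0 = 0)
C(E) = 0
√(C((36 + 23)/(-13 + d)) + A(22)) = √(0 + 2*22/(-44 + 22)) = √(0 + 2*22/(-22)) = √(0 + 2*22*(-1/22)) = √(0 - 2) = √(-2) = I*√2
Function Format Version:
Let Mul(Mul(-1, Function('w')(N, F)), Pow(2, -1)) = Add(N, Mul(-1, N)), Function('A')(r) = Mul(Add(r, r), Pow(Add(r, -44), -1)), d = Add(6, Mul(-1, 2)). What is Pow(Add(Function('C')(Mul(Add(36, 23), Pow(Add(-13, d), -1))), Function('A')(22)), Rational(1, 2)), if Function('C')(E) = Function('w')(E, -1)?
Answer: Mul(I, Pow(2, Rational(1, 2))) ≈ Mul(1.4142, I)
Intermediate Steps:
d = 4 (d = Add(6, -2) = 4)
Function('A')(r) = Mul(2, r, Pow(Add(-44, r), -1)) (Function('A')(r) = Mul(Mul(2, r), Pow(Add(-44, r), -1)) = Mul(2, r, Pow(Add(-44, r), -1)))
Function('w')(N, F) = 0 (Function('w')(N, F) = Mul(-2, Add(N, Mul(-1, N))) = Mul(-2, 0) = 0)
Function('C')(E) = 0
Pow(Add(Function('C')(Mul(Add(36, 23), Pow(Add(-13, d), -1))), Function('A')(22)), Rational(1, 2)) = Pow(Add(0, Mul(2, 22, Pow(Add(-44, 22), -1))), Rational(1, 2)) = Pow(Add(0, Mul(2, 22, Pow(-22, -1))), Rational(1, 2)) = Pow(Add(0, Mul(2, 22, Rational(-1, 22))), Rational(1, 2)) = Pow(Add(0, -2), Rational(1, 2)) = Pow(-2, Rational(1, 2)) = Mul(I, Pow(2, Rational(1, 2)))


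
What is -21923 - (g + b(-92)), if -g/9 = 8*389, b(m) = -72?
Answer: 6157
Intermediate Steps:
g = -28008 (g = -72*389 = -9*3112 = -28008)
-21923 - (g + b(-92)) = -21923 - (-28008 - 72) = -21923 - 1*(-28080) = -21923 + 28080 = 6157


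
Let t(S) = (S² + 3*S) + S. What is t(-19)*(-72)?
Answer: -20520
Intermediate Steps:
t(S) = S² + 4*S
t(-19)*(-72) = -19*(4 - 19)*(-72) = -19*(-15)*(-72) = 285*(-72) = -20520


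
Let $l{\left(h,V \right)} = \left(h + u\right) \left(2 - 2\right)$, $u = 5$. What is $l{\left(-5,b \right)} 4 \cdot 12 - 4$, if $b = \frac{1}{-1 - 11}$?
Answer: $-4$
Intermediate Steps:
$b = - \frac{1}{12}$ ($b = \frac{1}{-12} = - \frac{1}{12} \approx -0.083333$)
$l{\left(h,V \right)} = 0$ ($l{\left(h,V \right)} = \left(h + 5\right) \left(2 - 2\right) = \left(5 + h\right) 0 = 0$)
$l{\left(-5,b \right)} 4 \cdot 12 - 4 = 0 \cdot 4 \cdot 12 - 4 = 0 \cdot 48 - 4 = 0 - 4 = -4$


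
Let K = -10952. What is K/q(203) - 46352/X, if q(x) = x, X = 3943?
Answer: -52593192/800429 ≈ -65.706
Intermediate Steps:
K/q(203) - 46352/X = -10952/203 - 46352/3943 = -52593192/800429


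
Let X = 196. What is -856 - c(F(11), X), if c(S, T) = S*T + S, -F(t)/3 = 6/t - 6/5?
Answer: -68356/55 ≈ -1242.8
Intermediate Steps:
F(t) = 18/5 - 18/t (F(t) = -3*(6/t - 6/5) = -3*(-6/5 + 6/t) = 18/5 - 18/t)
c(S, T) = S + S*T
-856 - c(F(11), X) = -856 - (18/5 - 18/11)*(1 + 196) = -856 - (18/5 - 18*1/11)*197 = -856 - (18/5 - 18/11)*197 = -856 - 108*197/55 = -856 - 1*21276/55 = -856 - 21276/55 = -68356/55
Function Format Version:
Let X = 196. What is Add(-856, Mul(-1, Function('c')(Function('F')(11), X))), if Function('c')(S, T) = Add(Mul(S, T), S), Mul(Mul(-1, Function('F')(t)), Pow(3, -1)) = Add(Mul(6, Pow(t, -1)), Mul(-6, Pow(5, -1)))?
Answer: Rational(-68356, 55) ≈ -1242.8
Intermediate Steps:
Function('F')(t) = Add(Rational(18, 5), Mul(-18, Pow(t, -1))) (Function('F')(t) = Mul(-3, Add(Mul(6, Pow(t, -1)), Mul(-6, Pow(5, -1)))) = Mul(-3, Add(Mul(6, Pow(t, -1)), Mul(-6, Rational(1, 5)))) = Mul(-3, Add(Mul(6, Pow(t, -1)), Rational(-6, 5))) = Mul(-3, Add(Rational(-6, 5), Mul(6, Pow(t, -1)))) = Add(Rational(18, 5), Mul(-18, Pow(t, -1))))
Function('c')(S, T) = Add(S, Mul(S, T))
Add(-856, Mul(-1, Function('c')(Function('F')(11), X))) = Add(-856, Mul(-1, Mul(Add(Rational(18, 5), Mul(-18, Pow(11, -1))), Add(1, 196)))) = Add(-856, Mul(-1, Mul(Add(Rational(18, 5), Mul(-18, Rational(1, 11))), 197))) = Add(-856, Mul(-1, Mul(Add(Rational(18, 5), Rational(-18, 11)), 197))) = Add(-856, Mul(-1, Mul(Rational(108, 55), 197))) = Add(-856, Mul(-1, Rational(21276, 55))) = Add(-856, Rational(-21276, 55)) = Rational(-68356, 55)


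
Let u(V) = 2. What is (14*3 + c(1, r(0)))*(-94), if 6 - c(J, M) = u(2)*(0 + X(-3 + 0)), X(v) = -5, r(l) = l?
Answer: -5452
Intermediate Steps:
c(J, M) = 16 (c(J, M) = 6 - 2*(0 - 5) = 6 - 2*(-5) = 6 - 1*(-10) = 6 + 10 = 16)
(14*3 + c(1, r(0)))*(-94) = (14*3 + 16)*(-94) = (42 + 16)*(-94) = 58*(-94) = -5452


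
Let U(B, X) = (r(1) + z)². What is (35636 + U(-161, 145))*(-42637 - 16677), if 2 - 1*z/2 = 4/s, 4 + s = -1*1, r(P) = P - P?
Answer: -52889344776/25 ≈ -2.1156e+9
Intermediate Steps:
r(P) = 0
s = -5 (s = -4 - 1*1 = -4 - 1 = -5)
z = 28/5 (z = 4 - 8/(-5) = 4 - 8*(-1)/5 = 4 - 2*(-⅘) = 4 + 8/5 = 28/5 ≈ 5.6000)
U(B, X) = 784/25 (U(B, X) = (0 + 28/5)² = (28/5)² = 784/25)
(35636 + U(-161, 145))*(-42637 - 16677) = (35636 + 784/25)*(-42637 - 16677) = (891684/25)*(-59314) = -52889344776/25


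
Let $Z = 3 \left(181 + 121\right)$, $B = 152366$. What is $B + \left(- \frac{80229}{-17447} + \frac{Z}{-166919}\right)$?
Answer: $\frac{443739094773707}{2912235793} \approx 1.5237 \cdot 10^{5}$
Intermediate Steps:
$Z = 906$ ($Z = 3 \cdot 302 = 906$)
$B + \left(- \frac{80229}{-17447} + \frac{Z}{-166919}\right) = 152366 + \left(- \frac{80229}{-17447} + \frac{906}{-166919}\right) = 152366 + \left(\left(-80229\right) \left(- \frac{1}{17447}\right) + 906 \left(- \frac{1}{166919}\right)\right) = 152366 + \left(\frac{80229}{17447} - \frac{906}{166919}\right) = 152366 + \frac{13375937469}{2912235793} = \frac{443739094773707}{2912235793}$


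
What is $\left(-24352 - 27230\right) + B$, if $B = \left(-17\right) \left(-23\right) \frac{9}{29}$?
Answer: $- \frac{1492359}{29} \approx -51461.0$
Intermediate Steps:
$B = \frac{3519}{29}$ ($B = 391 \cdot 9 \cdot \frac{1}{29} = 391 \cdot \frac{9}{29} = \frac{3519}{29} \approx 121.34$)
$\left(-24352 - 27230\right) + B = \left(-24352 - 27230\right) + \frac{3519}{29} = -51582 + \frac{3519}{29} = - \frac{1492359}{29}$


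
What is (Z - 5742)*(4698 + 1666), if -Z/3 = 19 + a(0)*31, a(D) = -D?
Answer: -36904836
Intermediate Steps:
Z = -57 (Z = -3*(19 - 1*0*31) = -3*(19 + 0*31) = -3*(19 + 0) = -3*19 = -57)
(Z - 5742)*(4698 + 1666) = (-57 - 5742)*(4698 + 1666) = -5799*6364 = -36904836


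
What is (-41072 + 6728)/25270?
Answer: -17172/12635 ≈ -1.3591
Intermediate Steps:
(-41072 + 6728)/25270 = -34344*1/25270 = -17172/12635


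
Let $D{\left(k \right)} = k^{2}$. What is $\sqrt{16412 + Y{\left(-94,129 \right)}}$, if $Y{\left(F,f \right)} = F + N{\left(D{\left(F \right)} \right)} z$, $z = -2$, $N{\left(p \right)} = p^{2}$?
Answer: $i \sqrt{156133474} \approx 12495.0 i$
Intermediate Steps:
$Y{\left(F,f \right)} = F - 2 F^{4}$ ($Y{\left(F,f \right)} = F + \left(F^{2}\right)^{2} \left(-2\right) = F + F^{4} \left(-2\right) = F - 2 F^{4}$)
$\sqrt{16412 + Y{\left(-94,129 \right)}} = \sqrt{16412 - \left(94 + 2 \left(-94\right)^{4}\right)} = \sqrt{16412 - 156149886} = \sqrt{-156133474} = i \sqrt{156133474}$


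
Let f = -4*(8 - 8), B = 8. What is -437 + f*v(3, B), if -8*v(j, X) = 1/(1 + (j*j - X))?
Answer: -437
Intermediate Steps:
f = 0 (f = -4*0 = 0)
v(j, X) = -1/(8*(1 + j² - X)) (v(j, X) = -1/(8*(1 + (j*j - X))) = -1/(8*(1 + (j² - X))) = -1/(8*(1 + j² - X)))
-437 + f*v(3, B) = -437 + 0*(-1/(8 - 8*8 + 8*3²)) = -437 + 0*(-1/(8 - 64 + 8*9)) = -437 + 0*(-1/(8 - 64 + 72)) = -437 + 0*(-1/16) = -437 + 0 = -437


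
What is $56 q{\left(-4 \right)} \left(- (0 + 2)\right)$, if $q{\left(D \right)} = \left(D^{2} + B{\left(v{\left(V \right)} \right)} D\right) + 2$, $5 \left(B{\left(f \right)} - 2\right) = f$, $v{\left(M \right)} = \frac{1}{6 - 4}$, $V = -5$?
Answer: $- \frac{5376}{5} \approx -1075.2$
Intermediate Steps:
$v{\left(M \right)} = \frac{1}{2}$
$B{\left(f \right)} = 2 + \frac{f}{5}$
$q{\left(D \right)} = 2 + D^{2} + \frac{21 D}{10}$ ($q{\left(D \right)} = \left(D^{2} + \left(2 + \frac{1}{5} \cdot \frac{1}{2}\right) D\right) + 2 = \left(D^{2} + \left(2 + \frac{1}{10}\right) D\right) + 2 = \left(D^{2} + \frac{21 D}{10}\right) + 2 = 2 + D^{2} + \frac{21 D}{10}$)
$56 q{\left(-4 \right)} \left(- (0 + 2)\right) = 56 \left(2 + \left(-4\right)^{2} + \frac{21}{10} \left(-4\right)\right) \left(- (0 + 2)\right) = 56 \left(2 + 16 - \frac{42}{5}\right) \left(\left(-1\right) 2\right) = 56 \cdot \frac{48}{5} \left(-2\right) = \frac{2688}{5} \left(-2\right) = - \frac{5376}{5}$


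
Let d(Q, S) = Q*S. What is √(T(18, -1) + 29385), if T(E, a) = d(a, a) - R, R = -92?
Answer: 17*√102 ≈ 171.69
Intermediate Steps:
T(E, a) = 92 + a² (T(E, a) = a*a - 1*(-92) = a² + 92 = 92 + a²)
√(T(18, -1) + 29385) = √((92 + (-1)²) + 29385) = √((92 + 1) + 29385) = √(93 + 29385) = √29478 = 17*√102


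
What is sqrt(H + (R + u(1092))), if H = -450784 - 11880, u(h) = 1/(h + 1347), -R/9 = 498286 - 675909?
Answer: sqrt(750823109038)/813 ≈ 1065.8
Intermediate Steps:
R = 1598607 (R = -9*(498286 - 675909) = -9*(-177623) = 1598607)
u(h) = 1/(1347 + h)
H = -462664
sqrt(H + (R + u(1092))) = sqrt(-462664 + (1598607 + 1/(1347 + 1092))) = sqrt(-462664 + (1598607 + 1/2439)) = sqrt(-462664 + 3899002474/2439) = sqrt(2770564978/2439) = sqrt(750823109038)/813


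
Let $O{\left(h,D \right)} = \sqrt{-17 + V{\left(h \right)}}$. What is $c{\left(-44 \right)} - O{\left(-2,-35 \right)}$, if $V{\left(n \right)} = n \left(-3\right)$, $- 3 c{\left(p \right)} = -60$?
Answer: $20 - i \sqrt{11} \approx 20.0 - 3.3166 i$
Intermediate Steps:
$c{\left(p \right)} = 20$ ($c{\left(p \right)} = \left(- \frac{1}{3}\right) \left(-60\right) = 20$)
$V{\left(n \right)} = - 3 n$
$O{\left(h,D \right)} = \sqrt{-17 - 3 h}$
$c{\left(-44 \right)} - O{\left(-2,-35 \right)} = 20 - \sqrt{-17 - -6} = 20 - \sqrt{-17 + 6} = 20 - \sqrt{-11} = 20 - i \sqrt{11}$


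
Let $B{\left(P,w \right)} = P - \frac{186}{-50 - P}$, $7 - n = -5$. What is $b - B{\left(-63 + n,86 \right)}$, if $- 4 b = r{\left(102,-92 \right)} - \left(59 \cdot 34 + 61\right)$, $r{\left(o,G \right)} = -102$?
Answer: $\frac{3117}{4} \approx 779.25$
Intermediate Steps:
$n = 12$ ($n = 7 - -5 = 7 + 5 = 12$)
$b = \frac{2169}{4}$ ($b = - \frac{-102 - \left(59 \cdot 34 + 61\right)}{4} = - \frac{-102 - \left(2006 + 61\right)}{4} = - \frac{-102 - 2067}{4} = \left(- \frac{1}{4}\right) \left(-2169\right) = \frac{2169}{4} \approx 542.25$)
$b - B{\left(-63 + n,86 \right)} = \frac{2169}{4} - \frac{186 + \left(-63 + 12\right)^{2} + 50 \left(-63 + 12\right)}{50 + \left(-63 + 12\right)} = \frac{2169}{4} - \frac{186 + \left(-51\right)^{2} + 50 \left(-51\right)}{50 - 51} = \frac{2169}{4} - \frac{186 + 2601 - 2550}{-1} = \frac{2169}{4} - \left(-1\right) 237 = \frac{2169}{4} - -237 = \frac{2169}{4} + 237 = \frac{3117}{4}$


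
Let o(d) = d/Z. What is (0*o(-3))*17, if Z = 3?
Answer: 0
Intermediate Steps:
o(d) = d/3
(0*o(-3))*17 = (0*((⅓)*(-3)))*17 = (0*(-1))*17 = 0*17 = 0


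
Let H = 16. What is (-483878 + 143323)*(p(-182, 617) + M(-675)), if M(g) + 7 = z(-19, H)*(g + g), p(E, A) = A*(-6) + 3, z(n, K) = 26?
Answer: 13215577330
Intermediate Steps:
p(E, A) = 3 - 6*A (p(E, A) = -6*A + 3 = 3 - 6*A)
M(g) = -7 + 52*g (M(g) = -7 + 26*(g + g) = -7 + 26*(2*g) = -7 + 52*g)
(-483878 + 143323)*(p(-182, 617) + M(-675)) = (-483878 + 143323)*((3 - 6*617) + (-7 + 52*(-675))) = -340555*((3 - 3702) + (-7 - 35100)) = -340555*(-3699 - 35107) = -340555*(-38806) = 13215577330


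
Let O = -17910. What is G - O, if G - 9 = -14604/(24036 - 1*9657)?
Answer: 85880899/4793 ≈ 17918.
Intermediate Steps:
G = 38269/4793 (G = 9 - 14604/(24036 - 1*9657) = 9 - 14604/(24036 - 9657) = 9 - 14604/14379 = 9 - 14604*1/14379 = 9 - 4868/4793 = 38269/4793 ≈ 7.9844)
G - O = 38269/4793 - 1*(-17910) = 38269/4793 + 17910 = 85880899/4793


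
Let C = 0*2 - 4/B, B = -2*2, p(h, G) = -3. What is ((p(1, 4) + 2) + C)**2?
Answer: 0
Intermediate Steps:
B = -4
C = 1 (C = 0*2 - 4/(-4) = 0 - 4*(-1)/4 = 0 - 4*(-1/4) = 0 + 1 = 1)
((p(1, 4) + 2) + C)**2 = ((-3 + 2) + 1)**2 = (-1 + 1)**2 = 0**2 = 0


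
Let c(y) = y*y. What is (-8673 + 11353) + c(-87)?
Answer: 10249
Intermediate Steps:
c(y) = y**2
(-8673 + 11353) + c(-87) = (-8673 + 11353) + (-87)**2 = 2680 + 7569 = 10249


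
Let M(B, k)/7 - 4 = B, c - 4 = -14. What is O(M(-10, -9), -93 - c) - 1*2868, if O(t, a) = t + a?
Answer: -2993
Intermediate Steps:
c = -10 (c = 4 - 14 = -10)
M(B, k) = 28 + 7*B
O(t, a) = a + t
O(M(-10, -9), -93 - c) - 1*2868 = ((-93 - 1*(-10)) + (28 + 7*(-10))) - 1*2868 = ((-93 + 10) + (28 - 70)) - 2868 = (-83 - 42) - 2868 = -125 - 2868 = -2993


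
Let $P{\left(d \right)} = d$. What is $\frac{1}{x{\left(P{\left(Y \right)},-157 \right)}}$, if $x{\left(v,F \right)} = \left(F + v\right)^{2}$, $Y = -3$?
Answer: $\frac{1}{25600} \approx 3.9063 \cdot 10^{-5}$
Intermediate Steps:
$\frac{1}{x{\left(P{\left(Y \right)},-157 \right)}} = \frac{1}{\left(-157 - 3\right)^{2}} = \frac{1}{\left(-160\right)^{2}} = \frac{1}{25600}$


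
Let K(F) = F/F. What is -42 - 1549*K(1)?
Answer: -1591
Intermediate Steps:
K(F) = 1
-42 - 1549*K(1) = -42 - 1549*1 = -42 - 1549 = -1591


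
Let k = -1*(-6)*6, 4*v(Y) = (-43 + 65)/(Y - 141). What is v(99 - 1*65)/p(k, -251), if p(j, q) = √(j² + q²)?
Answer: -11*√64297/13759558 ≈ -0.00020271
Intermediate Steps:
v(Y) = 11/(2*(-141 + Y)) (v(Y) = ((-43 + 65)/(Y - 141))/4 = (22/(-141 + Y))/4 = 11/(2*(-141 + Y)))
k = 36 (k = 6*6 = 36)
v(99 - 1*65)/p(k, -251) = (11/(2*(-141 + (99 - 1*65))))/(√(36² + (-251)²)) = (11/(2*(-141 + (99 - 65))))/(√(1296 + 63001)) = (11/(2*(-141 + 34)))/(√64297) = ((11/2)/(-107))*(√64297/64297) = ((11/2)*(-1/107))*(√64297/64297) = -11*√64297/13759558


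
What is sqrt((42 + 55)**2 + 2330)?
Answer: sqrt(11739) ≈ 108.35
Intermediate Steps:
sqrt((42 + 55)**2 + 2330) = sqrt(97**2 + 2330) = sqrt(9409 + 2330) = sqrt(11739)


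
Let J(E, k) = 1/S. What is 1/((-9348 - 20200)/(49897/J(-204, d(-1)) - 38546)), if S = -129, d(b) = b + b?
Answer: 6475259/29548 ≈ 219.14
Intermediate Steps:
d(b) = 2*b
J(E, k) = -1/129 (J(E, k) = 1/(-129) = -1/129)
1/((-9348 - 20200)/(49897/J(-204, d(-1)) - 38546)) = 1/((-9348 - 20200)/(49897/(-1/129) - 38546)) = 1/(-29548/(49897*(-129) - 38546)) = 1/(-29548/(-6436713 - 38546)) = 1/(-29548/(-6475259)) = 1/(-29548*(-1/6475259)) = 1/(29548/6475259) = 6475259/29548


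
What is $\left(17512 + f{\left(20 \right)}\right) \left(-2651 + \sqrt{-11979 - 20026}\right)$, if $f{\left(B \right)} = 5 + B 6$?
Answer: $-46755687 + 17637 i \sqrt{32005} \approx -4.6756 \cdot 10^{7} + 3.1552 \cdot 10^{6} i$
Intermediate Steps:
$f{\left(B \right)} = 5 + 6 B$
$\left(17512 + f{\left(20 \right)}\right) \left(-2651 + \sqrt{-11979 - 20026}\right) = \left(17512 + \left(5 + 6 \cdot 20\right)\right) \left(-2651 + \sqrt{-11979 - 20026}\right) = \left(17512 + \left(5 + 120\right)\right) \left(-2651 + \sqrt{-32005}\right) = \left(17512 + 125\right) \left(-2651 + i \sqrt{32005}\right) = 17637 \left(-2651 + i \sqrt{32005}\right) = -46755687 + 17637 i \sqrt{32005}$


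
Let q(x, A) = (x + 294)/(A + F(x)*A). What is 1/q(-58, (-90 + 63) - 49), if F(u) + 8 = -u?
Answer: -969/59 ≈ -16.424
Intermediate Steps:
F(u) = -8 - u
q(x, A) = (294 + x)/(A + A*(-8 - x)) (q(x, A) = (x + 294)/(A + (-8 - x)*A) = (294 + x)/(A + A*(-8 - x)))
1/q(-58, (-90 + 63) - 49) = 1/((-294 - 1*(-58))/(((-90 + 63) - 49)*(7 - 58))) = 1/((-294 + 58)/(-27 - 49*(-51))) = 1/(-1/51*(-236)/(-76)) = 1/(-1/76*(-1/51)*(-236)) = 1/(-59/969) = -969/59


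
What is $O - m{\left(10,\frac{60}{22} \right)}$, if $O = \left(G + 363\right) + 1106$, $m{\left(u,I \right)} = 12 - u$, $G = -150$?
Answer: $1317$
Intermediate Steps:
$O = 1319$ ($O = \left(-150 + 363\right) + 1106 = 213 + 1106 = 1319$)
$O - m{\left(10,\frac{60}{22} \right)} = 1319 - \left(12 - 10\right) = 1319 - 2 = 1317$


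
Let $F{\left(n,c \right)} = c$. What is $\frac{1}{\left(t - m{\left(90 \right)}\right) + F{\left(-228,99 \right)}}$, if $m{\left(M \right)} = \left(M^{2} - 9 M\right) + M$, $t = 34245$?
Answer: $\frac{1}{26964} \approx 3.7086 \cdot 10^{-5}$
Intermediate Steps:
$m{\left(M \right)} = M^{2} - 8 M$
$\frac{1}{\left(t - m{\left(90 \right)}\right) + F{\left(-228,99 \right)}} = \frac{1}{\left(34245 - 90 \left(-8 + 90\right)\right) + 99} = \frac{1}{\left(34245 - 90 \cdot 82\right) + 99} = \frac{1}{\left(34245 - 7380\right) + 99} = \frac{1}{26865 + 99} = \frac{1}{26964}$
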